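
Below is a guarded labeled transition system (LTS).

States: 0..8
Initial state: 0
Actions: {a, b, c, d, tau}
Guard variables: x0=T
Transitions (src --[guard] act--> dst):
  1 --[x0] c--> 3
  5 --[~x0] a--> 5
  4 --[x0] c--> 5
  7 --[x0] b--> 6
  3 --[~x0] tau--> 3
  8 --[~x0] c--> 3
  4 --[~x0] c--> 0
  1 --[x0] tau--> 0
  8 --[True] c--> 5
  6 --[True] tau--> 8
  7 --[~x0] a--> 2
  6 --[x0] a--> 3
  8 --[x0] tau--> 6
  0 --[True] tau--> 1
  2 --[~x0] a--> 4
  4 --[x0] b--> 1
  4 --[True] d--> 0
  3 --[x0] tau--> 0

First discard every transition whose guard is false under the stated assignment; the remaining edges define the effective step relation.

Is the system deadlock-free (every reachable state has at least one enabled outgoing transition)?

Answer: DEADLOCK-FREE

Working:
Reach set: {0,1,3}
  0: tau→1  [deg 1]
  1: c→3  tau→0  [deg 2]
  3: tau→0  [deg 1]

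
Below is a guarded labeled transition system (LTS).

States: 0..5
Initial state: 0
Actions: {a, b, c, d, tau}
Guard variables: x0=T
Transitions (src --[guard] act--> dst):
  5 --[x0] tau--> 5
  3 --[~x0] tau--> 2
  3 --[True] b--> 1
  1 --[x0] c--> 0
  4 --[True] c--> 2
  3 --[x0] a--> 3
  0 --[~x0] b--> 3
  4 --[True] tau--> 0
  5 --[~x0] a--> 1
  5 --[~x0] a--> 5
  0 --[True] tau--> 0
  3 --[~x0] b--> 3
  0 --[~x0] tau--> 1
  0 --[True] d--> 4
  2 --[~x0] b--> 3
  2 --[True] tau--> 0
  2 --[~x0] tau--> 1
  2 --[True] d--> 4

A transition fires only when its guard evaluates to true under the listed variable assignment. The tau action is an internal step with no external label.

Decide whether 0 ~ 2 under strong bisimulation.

Bisimulation quotient by refinement:
  round 0: {{0,1,2,3,4,5}}
  round 1: {{0,2},{1},{3},{4},{5}}
stable after 2 split(s): 5 block(s)
[0]={0,2}  [2]={0,2}

Answer: BISIMILAR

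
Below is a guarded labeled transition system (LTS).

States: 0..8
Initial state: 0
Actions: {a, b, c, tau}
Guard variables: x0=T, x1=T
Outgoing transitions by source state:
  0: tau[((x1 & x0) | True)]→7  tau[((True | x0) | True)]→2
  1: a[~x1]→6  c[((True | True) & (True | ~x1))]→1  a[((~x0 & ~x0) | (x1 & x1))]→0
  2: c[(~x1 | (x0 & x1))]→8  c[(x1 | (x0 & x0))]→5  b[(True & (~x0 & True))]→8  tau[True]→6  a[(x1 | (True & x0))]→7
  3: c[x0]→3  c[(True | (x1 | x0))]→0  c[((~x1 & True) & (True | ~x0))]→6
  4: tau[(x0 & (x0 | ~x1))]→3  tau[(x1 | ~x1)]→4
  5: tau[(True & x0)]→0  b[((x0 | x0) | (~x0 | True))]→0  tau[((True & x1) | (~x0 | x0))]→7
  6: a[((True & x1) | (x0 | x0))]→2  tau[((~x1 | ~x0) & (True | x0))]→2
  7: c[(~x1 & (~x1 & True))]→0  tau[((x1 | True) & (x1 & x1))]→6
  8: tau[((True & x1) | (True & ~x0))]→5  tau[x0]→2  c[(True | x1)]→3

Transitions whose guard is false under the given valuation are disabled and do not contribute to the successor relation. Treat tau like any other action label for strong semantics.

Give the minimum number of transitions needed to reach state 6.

Layered search for 6:
  Layer 0: {0}
  Layer 1: {2,7}
  Layer 2: {5,6,8}
first hit 6 at d=2 via tau·tau

Answer: 2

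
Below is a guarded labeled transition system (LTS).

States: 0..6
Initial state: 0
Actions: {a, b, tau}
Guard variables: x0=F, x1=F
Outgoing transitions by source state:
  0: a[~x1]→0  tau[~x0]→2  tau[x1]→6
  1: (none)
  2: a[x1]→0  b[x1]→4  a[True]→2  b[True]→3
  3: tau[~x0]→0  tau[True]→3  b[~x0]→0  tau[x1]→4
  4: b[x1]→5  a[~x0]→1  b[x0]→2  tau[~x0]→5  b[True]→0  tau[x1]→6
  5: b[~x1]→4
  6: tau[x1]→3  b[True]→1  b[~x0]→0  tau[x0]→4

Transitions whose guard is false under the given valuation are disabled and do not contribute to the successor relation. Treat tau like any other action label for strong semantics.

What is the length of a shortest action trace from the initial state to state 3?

Layered search for 3:
  L0 = {0}
  L1 = {2}
  L2 = {3}
first hit 3 at d=2 via tau·b

Answer: 2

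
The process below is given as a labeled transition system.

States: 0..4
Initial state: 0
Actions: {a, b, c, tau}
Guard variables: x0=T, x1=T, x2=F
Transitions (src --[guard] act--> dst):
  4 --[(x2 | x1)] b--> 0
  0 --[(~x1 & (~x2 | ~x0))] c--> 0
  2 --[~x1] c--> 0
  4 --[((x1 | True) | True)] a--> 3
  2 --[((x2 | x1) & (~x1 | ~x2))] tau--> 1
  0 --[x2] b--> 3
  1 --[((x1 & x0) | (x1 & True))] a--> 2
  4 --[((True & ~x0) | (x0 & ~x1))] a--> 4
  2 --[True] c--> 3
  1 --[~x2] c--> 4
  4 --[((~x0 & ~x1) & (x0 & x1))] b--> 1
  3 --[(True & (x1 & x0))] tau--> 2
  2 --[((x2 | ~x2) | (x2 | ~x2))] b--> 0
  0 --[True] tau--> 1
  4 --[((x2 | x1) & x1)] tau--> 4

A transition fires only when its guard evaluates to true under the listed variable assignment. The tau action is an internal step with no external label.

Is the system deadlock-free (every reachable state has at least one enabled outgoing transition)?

Answer: DEADLOCK-FREE

Trace:
Reachable = {0,1,2,3,4}
  0: tau→1  [deg 1]
  1: a→2  c→4  [deg 2]
  2: b→0  c→3  tau→1  [deg 3]
  3: tau→2  [deg 1]
  4: a→3  b→0  tau→4  [deg 3]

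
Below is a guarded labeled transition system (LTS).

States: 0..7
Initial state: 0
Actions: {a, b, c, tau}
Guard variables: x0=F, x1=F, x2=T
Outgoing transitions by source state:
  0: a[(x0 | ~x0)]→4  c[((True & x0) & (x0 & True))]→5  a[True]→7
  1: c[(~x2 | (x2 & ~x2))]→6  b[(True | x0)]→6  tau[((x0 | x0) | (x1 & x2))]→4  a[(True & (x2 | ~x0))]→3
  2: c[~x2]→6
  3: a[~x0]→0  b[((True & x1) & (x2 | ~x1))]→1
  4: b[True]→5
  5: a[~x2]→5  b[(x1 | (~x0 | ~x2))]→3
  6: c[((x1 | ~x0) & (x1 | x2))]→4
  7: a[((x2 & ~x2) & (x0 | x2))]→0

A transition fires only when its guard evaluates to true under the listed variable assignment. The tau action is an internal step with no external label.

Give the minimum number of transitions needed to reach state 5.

BFS to 5:
  L0 = {0}
  L1 = {4,7}
  L2 = {5}
first hit 5 at d=2 via a·b

Answer: 2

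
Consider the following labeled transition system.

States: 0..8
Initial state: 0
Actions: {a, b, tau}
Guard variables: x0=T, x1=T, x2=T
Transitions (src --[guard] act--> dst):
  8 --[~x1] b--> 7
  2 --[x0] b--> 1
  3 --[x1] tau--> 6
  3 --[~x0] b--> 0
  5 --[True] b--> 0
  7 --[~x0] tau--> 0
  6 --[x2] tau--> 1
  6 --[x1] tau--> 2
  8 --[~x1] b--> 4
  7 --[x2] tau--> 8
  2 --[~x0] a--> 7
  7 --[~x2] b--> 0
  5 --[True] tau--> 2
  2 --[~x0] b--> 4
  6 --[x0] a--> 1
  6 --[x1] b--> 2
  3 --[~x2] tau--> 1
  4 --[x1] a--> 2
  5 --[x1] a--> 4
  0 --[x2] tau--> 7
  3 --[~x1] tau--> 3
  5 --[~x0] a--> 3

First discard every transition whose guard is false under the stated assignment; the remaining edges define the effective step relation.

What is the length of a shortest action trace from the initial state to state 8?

Answer: 2

Working:
Breadth-first toward 8:
  depth 0: {0}
  depth 1: {7}
  depth 2: {8}
depth(8)=2, e.g. tau·tau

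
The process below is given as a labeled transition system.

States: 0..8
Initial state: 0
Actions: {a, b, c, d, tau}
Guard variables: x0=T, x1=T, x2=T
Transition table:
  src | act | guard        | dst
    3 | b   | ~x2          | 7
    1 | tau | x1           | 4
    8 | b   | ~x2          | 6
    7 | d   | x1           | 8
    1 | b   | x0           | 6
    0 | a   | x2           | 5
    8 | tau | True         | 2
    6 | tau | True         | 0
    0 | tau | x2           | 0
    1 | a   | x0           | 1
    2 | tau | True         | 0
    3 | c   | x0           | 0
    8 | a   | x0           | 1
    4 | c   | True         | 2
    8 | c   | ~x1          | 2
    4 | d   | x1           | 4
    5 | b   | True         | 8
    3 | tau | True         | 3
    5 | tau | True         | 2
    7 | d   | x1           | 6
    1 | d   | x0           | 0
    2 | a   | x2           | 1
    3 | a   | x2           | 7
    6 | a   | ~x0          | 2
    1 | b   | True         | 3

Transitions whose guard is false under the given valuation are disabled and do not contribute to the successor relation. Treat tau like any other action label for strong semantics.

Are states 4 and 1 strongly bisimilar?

Compute ~ classes (split until stable):
  P[0] = {{0,1,2,3,4,5,6,7,8}}
  P[1] = {{0,2,8},{1},{3},{4},{5},{6},{7}}
  P[2] = {{0},{1},{2,8},{3},{4},{5},{6},{7}}
  P[3] = {{0},{1},{2},{3},{4},{5},{6},{7},{8}}
stable after 4 split(s): 9 block(s)
[4]={4}  [1]={1}

Answer: NOT BISIMILAR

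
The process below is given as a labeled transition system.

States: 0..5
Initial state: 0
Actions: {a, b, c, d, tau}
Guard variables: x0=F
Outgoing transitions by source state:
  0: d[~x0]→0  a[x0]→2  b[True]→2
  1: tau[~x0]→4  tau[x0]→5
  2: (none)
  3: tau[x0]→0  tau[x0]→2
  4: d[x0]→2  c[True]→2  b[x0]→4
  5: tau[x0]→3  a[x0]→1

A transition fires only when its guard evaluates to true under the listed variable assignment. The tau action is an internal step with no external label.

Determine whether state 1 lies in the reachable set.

Answer: UNREACHABLE

Analysis:
After dropping false guards: 4 live edges.
L0 = {0}
L1 = {2}  cumulative {0,2}
Reachable = {0,2}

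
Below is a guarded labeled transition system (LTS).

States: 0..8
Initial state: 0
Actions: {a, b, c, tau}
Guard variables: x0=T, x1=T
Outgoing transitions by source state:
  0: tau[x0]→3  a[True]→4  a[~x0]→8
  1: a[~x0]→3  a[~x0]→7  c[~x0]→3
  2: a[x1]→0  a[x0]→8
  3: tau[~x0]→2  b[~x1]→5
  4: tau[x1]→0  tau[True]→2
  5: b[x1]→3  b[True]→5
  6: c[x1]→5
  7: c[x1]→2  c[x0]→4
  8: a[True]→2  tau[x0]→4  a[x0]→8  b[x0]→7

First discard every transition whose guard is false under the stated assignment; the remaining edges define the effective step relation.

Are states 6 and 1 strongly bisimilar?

Answer: NOT BISIMILAR

Analysis:
Refine partition for ~:
  P[0] = {{0,1,2,3,4,5,6,7,8}}
  P[1] = {{0},{1,3},{2},{4},{5},{6,7},{8}}
  P[2] = {{0},{1,3},{2},{4},{5},{6},{7},{8}}
stable after 3 split(s): 8 block(s)
6∈{6}, 1∈{1,3}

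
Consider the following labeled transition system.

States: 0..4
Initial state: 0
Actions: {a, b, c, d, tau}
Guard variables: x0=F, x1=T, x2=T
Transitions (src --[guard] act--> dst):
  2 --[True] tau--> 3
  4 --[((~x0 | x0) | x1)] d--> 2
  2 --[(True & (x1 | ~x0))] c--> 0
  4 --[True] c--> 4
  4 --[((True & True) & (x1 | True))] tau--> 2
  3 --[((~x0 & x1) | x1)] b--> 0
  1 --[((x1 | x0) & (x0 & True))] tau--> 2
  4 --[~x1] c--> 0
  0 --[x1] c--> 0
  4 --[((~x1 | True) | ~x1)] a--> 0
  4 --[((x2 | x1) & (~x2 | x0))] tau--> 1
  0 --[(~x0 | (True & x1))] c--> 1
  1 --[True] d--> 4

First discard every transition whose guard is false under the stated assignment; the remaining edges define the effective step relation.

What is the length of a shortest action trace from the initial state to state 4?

BFS to 4:
  depth 0: {0}
  depth 1: {1}
  depth 2: {4}
first hit 4 at d=2 via c·d

Answer: 2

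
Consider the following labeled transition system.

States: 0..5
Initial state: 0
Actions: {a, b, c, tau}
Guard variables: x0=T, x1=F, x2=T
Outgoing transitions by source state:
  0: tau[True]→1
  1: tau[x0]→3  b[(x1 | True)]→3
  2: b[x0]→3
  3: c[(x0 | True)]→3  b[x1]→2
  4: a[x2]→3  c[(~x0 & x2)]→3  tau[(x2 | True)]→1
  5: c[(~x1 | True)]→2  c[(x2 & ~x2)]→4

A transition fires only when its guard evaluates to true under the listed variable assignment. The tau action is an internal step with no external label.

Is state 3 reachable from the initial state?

8 transition(s) survive guard evaluation.
depth 0: {0}
depth 1: {1}  total {0,1}
depth 2: {3}  total {0,1,3}
R = {0,1,3}
witness 3: tau·tau

Answer: REACHABLE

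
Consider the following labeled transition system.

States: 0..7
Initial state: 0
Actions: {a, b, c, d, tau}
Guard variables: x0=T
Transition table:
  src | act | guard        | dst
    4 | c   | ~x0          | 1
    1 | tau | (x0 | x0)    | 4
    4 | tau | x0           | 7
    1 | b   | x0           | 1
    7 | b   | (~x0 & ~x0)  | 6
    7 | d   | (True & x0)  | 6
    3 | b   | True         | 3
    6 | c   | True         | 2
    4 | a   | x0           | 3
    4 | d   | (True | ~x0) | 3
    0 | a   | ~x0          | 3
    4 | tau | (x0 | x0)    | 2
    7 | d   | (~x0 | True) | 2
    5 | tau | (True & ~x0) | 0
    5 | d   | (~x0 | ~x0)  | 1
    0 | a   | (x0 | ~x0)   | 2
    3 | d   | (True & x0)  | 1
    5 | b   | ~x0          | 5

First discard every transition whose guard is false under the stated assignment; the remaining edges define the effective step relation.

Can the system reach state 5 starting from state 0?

Answer: UNREACHABLE

Analysis:
Guard filter leaves 12 enabled edge(s).
Layer 0: {0}
Layer 1: {2}  now seen {0,2}
Reach set: {0,2}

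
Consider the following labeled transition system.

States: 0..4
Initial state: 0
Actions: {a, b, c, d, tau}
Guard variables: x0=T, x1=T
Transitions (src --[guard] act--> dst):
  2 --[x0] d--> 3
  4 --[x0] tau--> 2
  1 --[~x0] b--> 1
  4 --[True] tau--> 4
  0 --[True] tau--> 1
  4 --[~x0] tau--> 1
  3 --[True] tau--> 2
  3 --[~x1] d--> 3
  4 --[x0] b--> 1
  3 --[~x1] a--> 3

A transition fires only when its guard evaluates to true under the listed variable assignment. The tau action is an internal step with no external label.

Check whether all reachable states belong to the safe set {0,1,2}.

Allowed set {0,1,2}
Reachable = {0,1}
  0: ok
  1: ok

Answer: INVARIANT HOLDS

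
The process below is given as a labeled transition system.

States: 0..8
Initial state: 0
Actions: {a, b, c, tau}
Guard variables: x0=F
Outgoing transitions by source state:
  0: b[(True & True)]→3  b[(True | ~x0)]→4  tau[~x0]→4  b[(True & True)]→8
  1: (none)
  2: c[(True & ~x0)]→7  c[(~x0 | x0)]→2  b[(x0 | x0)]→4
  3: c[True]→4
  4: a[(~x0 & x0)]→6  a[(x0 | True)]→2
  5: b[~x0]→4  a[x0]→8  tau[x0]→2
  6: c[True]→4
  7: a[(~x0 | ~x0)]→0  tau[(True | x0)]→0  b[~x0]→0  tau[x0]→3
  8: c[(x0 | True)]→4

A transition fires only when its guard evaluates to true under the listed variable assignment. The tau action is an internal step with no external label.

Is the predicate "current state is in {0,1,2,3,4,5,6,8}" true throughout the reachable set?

Answer: INVARIANT VIOLATED at state 7

Working:
Safe = {0,1,2,3,4,5,6,8}
Reachable = {0,2,3,4,7,8}
  0: safe
  2: safe
  3: safe
  4: safe
  7: ✗ unsafe
  8: safe
reach 7 via b·a·c — violates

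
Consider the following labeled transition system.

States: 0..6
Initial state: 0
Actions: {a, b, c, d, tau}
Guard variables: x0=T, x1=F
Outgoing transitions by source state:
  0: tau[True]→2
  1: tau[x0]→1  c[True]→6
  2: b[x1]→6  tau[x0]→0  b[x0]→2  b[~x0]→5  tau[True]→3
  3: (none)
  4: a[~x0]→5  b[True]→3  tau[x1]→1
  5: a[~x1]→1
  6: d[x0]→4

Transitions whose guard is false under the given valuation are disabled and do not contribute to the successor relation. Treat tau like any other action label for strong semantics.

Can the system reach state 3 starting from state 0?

Guard filter leaves 9 enabled edge(s).
L0 = {0}
L1 = {2}  now seen {0,2}
L2 = {3}  now seen {0,2,3}
R = {0,2,3}
trace reaching 3: tau·tau

Answer: REACHABLE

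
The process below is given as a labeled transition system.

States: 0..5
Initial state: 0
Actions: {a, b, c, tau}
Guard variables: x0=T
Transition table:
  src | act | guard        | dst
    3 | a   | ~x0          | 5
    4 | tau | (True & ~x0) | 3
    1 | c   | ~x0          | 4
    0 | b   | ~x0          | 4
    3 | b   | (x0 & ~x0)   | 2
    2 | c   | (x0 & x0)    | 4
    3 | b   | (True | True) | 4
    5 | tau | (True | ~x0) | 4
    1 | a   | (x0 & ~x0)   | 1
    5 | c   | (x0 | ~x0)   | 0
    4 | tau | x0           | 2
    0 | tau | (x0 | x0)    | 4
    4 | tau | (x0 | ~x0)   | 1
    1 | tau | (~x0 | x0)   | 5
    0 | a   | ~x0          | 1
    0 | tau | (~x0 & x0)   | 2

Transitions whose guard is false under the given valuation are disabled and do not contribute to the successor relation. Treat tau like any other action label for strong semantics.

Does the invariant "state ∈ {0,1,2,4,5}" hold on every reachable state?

Answer: INVARIANT HOLDS

Trace:
Allowed set {0,1,2,4,5}
R = {0,1,2,4,5}
  0: ✓
  1: ✓
  2: ✓
  4: ✓
  5: ✓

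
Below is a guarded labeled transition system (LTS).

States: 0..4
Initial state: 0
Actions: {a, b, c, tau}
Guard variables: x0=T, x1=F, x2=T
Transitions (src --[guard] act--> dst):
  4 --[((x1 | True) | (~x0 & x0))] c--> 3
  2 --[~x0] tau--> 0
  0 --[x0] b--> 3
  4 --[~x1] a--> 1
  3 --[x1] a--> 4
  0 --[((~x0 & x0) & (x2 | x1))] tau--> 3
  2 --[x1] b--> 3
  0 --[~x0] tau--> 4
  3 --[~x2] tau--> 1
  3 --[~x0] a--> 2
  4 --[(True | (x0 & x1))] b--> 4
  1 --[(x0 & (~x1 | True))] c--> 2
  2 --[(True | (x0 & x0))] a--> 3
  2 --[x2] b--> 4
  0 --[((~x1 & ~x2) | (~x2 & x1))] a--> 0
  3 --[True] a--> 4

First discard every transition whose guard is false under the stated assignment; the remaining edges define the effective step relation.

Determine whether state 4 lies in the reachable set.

After dropping false guards: 8 live edges.
L0 = {0}
L1 = {3}  total {0,3}
L2 = {4}  total {0,3,4}
L3 = {1}  total {0,1,3,4}
L4 = {2}  total {0,1,2,3,4}
Reachable = {0,1,2,3,4}
witness 4: b·a

Answer: REACHABLE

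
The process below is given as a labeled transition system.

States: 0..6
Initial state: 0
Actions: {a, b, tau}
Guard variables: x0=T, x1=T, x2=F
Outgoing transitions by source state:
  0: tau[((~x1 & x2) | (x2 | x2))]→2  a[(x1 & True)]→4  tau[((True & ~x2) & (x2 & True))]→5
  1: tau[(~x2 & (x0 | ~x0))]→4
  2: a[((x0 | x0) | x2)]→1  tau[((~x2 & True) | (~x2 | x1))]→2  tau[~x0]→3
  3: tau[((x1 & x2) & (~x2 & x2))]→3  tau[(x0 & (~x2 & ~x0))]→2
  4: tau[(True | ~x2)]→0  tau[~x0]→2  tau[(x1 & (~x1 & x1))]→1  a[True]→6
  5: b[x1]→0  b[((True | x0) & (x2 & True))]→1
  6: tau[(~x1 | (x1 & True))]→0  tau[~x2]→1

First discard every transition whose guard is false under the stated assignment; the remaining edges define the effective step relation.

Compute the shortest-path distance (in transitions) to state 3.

Layered search for 3:
  L0 = {0}
  L1 = {4}
  L2 = {6}
  L3 = {1}
3 never appears.

Answer: UNREACHABLE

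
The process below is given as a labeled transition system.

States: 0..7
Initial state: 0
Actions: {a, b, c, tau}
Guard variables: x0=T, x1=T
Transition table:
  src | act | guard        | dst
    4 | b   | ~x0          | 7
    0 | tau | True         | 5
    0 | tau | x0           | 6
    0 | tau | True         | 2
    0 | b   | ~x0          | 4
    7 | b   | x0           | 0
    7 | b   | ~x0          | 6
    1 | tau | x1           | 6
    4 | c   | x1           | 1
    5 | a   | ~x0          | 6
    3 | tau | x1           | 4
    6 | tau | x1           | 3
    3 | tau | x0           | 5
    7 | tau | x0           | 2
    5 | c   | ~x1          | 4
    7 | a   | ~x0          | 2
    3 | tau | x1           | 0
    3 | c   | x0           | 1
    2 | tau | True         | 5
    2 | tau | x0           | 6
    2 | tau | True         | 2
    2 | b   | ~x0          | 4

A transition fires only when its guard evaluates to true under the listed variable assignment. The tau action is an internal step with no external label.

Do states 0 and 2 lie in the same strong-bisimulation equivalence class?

Refine partition for ~:
  P[0] = {{0,1,2,3,4,5,6,7}}
  P[1] = {{0,1,2,6},{3},{4},{5},{7}}
  P[2] = {{0,2},{1},{3},{4},{5},{6},{7}}
stable after 3 split(s): 7 block(s)
0∈{0,2}, 2∈{0,2}

Answer: BISIMILAR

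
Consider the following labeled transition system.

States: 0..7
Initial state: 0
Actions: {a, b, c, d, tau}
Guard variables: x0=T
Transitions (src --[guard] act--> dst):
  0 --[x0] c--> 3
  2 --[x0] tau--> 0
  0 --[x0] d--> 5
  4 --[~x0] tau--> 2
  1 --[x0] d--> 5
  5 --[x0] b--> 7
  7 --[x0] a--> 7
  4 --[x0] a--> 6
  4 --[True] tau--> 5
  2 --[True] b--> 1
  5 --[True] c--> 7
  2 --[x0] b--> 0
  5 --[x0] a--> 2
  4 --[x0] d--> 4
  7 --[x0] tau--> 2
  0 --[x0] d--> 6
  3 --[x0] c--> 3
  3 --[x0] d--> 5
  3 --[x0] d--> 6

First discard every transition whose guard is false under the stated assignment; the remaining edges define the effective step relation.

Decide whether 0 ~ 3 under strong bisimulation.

Compute ~ classes (split until stable):
  π0 = {{0,1,2,3,4,5,6,7}}
  π1 = {{0,3},{1},{2},{4},{5},{6},{7}}
7 equivalence class(es) (converged in 2)
[0]={0,3}  [3]={0,3}

Answer: BISIMILAR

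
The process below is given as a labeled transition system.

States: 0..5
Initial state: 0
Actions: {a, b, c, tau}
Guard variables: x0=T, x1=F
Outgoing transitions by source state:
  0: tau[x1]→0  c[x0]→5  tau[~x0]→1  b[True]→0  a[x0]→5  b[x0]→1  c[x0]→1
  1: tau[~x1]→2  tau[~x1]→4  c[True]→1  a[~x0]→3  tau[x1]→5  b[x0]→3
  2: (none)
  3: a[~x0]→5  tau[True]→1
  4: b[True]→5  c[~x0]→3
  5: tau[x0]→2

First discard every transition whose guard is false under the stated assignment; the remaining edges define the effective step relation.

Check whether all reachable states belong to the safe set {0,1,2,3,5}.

Allowed set {0,1,2,3,5}
Reach set: {0,1,2,3,4,5}
  0: ok
  1: ok
  2: ok
  3: ok
  4: outside
  5: ok
counterexample path to 4: c·tau

Answer: INVARIANT VIOLATED at state 4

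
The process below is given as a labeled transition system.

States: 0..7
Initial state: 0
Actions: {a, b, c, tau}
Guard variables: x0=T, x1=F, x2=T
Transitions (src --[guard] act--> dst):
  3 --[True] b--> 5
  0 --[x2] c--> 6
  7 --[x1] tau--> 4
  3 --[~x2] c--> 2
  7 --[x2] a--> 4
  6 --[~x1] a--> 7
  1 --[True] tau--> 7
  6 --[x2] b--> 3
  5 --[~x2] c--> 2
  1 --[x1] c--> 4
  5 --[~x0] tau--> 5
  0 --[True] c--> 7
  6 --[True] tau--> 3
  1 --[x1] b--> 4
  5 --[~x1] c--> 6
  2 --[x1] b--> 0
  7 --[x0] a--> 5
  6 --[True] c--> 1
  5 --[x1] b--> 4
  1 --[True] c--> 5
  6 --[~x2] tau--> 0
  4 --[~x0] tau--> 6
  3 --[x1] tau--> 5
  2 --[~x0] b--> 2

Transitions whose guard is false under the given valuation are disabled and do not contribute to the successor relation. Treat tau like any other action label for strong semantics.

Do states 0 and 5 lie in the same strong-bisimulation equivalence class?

Answer: NOT BISIMILAR

Working:
Bisimulation quotient by refinement:
  round 0: {{0,1,2,3,4,5,6,7}}
  round 1: {{0,5},{1},{2,4},{3},{6},{7}}
  round 2: {{0},{1},{2,4},{3},{5},{6},{7}}
stable after 3 split(s): 7 block(s)
0∈{0}, 5∈{5}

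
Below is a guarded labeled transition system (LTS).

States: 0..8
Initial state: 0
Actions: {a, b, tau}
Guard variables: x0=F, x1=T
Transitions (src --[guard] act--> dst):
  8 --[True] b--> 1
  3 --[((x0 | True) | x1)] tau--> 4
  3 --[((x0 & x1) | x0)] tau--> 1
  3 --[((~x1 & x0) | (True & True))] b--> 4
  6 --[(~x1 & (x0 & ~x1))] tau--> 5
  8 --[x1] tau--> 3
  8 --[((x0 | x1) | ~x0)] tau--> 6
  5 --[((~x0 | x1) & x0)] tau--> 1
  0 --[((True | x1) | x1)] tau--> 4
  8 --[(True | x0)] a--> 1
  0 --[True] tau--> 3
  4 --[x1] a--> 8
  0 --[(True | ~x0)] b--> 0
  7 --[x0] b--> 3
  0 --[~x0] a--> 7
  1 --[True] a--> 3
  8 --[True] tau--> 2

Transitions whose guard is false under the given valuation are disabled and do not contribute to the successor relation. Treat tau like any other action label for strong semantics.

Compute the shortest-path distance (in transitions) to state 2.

Answer: 3

Working:
Breadth-first toward 2:
  Layer 0: {0}
  Layer 1: {3,4,7}
  Layer 2: {8}
  Layer 3: {1,2,6}
2 enters at depth 3; path tau·a·tau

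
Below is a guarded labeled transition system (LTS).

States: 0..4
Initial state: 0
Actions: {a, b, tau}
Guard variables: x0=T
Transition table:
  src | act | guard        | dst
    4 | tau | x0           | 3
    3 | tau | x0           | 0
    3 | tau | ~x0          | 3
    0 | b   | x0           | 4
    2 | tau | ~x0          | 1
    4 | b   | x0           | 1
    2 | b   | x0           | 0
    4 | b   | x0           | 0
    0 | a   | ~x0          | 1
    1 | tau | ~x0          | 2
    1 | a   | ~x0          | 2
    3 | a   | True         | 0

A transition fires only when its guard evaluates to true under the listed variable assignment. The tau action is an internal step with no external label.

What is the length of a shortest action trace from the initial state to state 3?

Answer: 2

Trace:
Breadth-first toward 3:
  L0 = {0}
  L1 = {4}
  L2 = {1,3}
first hit 3 at d=2 via b·tau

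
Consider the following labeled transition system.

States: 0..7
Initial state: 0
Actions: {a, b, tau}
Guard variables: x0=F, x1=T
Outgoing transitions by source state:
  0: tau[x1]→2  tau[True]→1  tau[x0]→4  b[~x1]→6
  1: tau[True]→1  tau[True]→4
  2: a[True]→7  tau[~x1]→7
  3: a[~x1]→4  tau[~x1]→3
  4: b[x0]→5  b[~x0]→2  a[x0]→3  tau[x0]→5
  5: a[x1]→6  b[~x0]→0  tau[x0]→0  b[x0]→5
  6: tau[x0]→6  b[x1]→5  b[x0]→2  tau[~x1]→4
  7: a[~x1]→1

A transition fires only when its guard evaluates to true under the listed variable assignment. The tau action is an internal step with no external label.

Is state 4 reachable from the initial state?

Guard filter leaves 9 enabled edge(s).
depth 0: {0}
depth 1: {1,2}  total {0,1,2}
depth 2: {4,7}  total {0,1,2,4,7}
Reach set: {0,1,2,4,7}
witness 4: tau·tau

Answer: REACHABLE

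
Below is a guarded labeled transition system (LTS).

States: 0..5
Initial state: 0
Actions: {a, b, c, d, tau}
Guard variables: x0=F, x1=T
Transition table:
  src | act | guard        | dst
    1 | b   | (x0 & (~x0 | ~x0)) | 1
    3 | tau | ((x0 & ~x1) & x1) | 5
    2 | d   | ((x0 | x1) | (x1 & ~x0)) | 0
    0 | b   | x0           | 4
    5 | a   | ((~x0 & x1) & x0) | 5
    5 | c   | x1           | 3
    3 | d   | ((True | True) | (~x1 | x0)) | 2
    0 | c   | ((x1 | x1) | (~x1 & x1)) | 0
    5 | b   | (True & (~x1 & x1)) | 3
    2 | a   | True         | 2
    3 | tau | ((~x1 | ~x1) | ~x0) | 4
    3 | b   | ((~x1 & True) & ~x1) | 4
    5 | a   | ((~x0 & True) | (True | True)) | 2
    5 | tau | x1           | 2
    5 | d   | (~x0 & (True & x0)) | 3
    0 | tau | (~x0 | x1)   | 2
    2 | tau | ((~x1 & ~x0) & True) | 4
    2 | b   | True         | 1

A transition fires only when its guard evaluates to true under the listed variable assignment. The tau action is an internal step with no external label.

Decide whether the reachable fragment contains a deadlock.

Reachable = {0,1,2}
  0: c→0  tau→2  [2 out]
  1: ∅  [STUCK]
  2: a→2  b→1  d→0  [3 out]
Path to 1: tau·b

Answer: DEADLOCK at state 1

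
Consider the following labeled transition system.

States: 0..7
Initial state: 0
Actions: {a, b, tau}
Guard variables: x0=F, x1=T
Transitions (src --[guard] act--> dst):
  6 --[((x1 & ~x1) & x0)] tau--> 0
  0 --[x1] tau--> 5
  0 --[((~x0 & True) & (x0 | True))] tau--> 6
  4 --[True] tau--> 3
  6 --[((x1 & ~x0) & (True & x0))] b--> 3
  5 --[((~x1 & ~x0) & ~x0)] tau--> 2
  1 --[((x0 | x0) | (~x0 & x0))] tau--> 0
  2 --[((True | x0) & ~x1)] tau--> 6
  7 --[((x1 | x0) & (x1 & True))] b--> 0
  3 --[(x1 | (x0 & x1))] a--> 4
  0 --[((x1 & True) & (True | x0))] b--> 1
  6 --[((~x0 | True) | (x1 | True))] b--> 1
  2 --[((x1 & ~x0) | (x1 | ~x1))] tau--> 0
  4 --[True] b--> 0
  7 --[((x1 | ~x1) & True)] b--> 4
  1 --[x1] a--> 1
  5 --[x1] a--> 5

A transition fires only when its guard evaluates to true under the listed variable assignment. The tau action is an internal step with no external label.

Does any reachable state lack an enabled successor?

Reachable = {0,1,5,6}
  0: b→1  tau→5  tau→6  [3 out]
  1: a→1  [1 out]
  5: a→5  [1 out]
  6: b→1  [1 out]

Answer: DEADLOCK-FREE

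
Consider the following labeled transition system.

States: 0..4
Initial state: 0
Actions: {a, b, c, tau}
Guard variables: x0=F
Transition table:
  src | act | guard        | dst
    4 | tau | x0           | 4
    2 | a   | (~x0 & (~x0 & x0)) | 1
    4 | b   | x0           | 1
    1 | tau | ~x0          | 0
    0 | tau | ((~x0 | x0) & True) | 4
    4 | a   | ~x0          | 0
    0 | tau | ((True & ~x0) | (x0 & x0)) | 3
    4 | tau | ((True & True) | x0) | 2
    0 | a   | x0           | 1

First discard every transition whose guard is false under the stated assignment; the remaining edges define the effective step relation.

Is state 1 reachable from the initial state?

Answer: UNREACHABLE

Trace:
After dropping false guards: 5 live edges.
L0 = {0}
L1 = {3,4}  now seen {0,3,4}
L2 = {2}  now seen {0,2,3,4}
Reachable = {0,2,3,4}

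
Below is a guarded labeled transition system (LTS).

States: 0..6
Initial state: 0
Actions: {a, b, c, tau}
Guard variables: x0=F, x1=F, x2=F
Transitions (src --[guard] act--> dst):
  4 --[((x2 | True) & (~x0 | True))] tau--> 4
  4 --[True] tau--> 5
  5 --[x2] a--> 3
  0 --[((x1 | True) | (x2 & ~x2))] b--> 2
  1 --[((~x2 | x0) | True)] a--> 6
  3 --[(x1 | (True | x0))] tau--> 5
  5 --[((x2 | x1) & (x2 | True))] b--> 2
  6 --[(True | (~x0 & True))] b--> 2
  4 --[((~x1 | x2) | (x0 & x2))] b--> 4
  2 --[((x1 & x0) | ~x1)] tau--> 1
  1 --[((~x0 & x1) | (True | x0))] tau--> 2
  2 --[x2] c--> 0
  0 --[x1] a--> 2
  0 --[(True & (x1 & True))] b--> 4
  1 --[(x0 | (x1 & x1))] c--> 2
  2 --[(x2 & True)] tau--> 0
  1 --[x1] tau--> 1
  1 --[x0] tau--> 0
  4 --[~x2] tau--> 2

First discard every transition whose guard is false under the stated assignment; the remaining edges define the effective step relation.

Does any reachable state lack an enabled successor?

R = {0,1,2,6}
  0: b→2  [1 out]
  1: a→6  tau→2  [2 out]
  2: tau→1  [1 out]
  6: b→2  [1 out]

Answer: DEADLOCK-FREE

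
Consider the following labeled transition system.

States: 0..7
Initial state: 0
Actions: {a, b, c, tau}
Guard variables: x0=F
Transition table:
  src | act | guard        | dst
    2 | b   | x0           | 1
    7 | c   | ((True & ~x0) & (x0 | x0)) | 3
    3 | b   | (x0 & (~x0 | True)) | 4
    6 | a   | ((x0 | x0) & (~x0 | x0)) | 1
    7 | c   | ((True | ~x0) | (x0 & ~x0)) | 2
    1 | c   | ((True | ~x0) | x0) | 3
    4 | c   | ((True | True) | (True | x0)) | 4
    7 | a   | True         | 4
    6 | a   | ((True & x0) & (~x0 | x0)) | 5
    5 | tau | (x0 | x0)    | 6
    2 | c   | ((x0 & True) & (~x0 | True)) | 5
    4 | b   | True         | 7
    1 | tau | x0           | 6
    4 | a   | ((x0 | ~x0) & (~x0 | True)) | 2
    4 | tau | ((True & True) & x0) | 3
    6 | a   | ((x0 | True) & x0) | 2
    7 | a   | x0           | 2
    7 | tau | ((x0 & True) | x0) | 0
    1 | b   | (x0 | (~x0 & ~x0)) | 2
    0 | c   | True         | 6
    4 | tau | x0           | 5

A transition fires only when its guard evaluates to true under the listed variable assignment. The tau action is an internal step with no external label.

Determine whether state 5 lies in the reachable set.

8 transition(s) survive guard evaluation.
L0 = {0}
L1 = {6}  total {0,6}
R = {0,6}

Answer: UNREACHABLE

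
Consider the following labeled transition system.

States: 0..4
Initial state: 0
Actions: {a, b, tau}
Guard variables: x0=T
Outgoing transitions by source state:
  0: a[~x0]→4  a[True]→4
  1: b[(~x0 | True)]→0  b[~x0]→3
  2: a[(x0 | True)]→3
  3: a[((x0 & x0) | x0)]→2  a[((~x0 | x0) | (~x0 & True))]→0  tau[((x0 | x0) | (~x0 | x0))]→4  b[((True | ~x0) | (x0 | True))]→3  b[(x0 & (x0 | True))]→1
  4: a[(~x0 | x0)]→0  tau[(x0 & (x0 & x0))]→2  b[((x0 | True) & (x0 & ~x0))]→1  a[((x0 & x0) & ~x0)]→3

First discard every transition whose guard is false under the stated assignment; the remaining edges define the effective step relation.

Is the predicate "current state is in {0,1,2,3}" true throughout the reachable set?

Answer: INVARIANT VIOLATED at state 4

Analysis:
Allowed set {0,1,2,3}
Reachable = {0,1,2,3,4}
  0: safe
  1: safe
  2: safe
  3: safe
  4: outside
witness against invariant: a → 4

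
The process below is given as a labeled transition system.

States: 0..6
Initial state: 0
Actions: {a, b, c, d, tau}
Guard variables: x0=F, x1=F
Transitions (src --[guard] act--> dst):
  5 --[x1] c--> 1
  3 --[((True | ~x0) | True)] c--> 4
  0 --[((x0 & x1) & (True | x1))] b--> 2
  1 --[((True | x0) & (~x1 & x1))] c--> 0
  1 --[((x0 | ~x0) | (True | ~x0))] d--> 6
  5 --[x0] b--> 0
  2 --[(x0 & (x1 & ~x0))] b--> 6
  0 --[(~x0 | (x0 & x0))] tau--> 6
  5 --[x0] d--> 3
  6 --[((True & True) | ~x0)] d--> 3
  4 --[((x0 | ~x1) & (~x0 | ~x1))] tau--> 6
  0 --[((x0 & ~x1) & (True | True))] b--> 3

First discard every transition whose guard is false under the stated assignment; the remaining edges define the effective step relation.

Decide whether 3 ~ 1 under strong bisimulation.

Bisimulation quotient by refinement:
  π0 = {{0,1,2,3,4,5,6}}
  π1 = {{0,4},{1,6},{2,5},{3}}
  π2 = {{0,4},{1},{2,5},{3},{6}}
5 equivalence class(es) (converged in 3)
[3]={3}  [1]={1}

Answer: NOT BISIMILAR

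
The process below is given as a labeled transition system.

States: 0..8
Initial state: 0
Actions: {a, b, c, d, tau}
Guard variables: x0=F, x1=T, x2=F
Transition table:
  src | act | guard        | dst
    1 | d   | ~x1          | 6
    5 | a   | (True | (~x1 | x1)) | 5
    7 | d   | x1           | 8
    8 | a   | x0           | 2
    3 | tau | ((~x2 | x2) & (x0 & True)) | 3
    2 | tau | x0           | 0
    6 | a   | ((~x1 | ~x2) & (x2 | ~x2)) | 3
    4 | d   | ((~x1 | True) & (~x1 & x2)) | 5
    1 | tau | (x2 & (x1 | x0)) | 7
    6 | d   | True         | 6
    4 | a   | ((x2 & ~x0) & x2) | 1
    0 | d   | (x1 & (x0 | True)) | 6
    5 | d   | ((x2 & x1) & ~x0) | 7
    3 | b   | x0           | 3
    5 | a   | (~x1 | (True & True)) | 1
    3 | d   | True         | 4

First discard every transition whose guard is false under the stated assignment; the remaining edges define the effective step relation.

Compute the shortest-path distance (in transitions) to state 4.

Breadth-first toward 4:
  depth 0: {0}
  depth 1: {6}
  depth 2: {3}
  depth 3: {4}
depth(4)=3, e.g. d·a·d

Answer: 3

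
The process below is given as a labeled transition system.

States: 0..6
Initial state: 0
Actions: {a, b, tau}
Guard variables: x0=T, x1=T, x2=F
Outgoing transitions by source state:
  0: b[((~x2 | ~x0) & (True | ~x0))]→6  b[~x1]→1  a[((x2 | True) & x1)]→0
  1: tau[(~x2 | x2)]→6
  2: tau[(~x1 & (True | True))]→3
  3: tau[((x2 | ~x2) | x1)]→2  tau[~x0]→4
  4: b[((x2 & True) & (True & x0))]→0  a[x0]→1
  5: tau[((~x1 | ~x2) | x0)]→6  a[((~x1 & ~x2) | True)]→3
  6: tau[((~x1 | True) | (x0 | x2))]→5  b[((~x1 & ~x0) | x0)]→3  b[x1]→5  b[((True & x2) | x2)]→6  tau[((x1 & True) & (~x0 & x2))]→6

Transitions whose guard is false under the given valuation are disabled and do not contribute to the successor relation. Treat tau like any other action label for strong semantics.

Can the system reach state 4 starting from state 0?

Answer: UNREACHABLE

Analysis:
10 transition(s) survive guard evaluation.
Layer 0: {0}
Layer 1: {6}  cumulative {0,6}
Layer 2: {3,5}  cumulative {0,3,5,6}
Layer 3: {2}  cumulative {0,2,3,5,6}
Reach set: {0,2,3,5,6}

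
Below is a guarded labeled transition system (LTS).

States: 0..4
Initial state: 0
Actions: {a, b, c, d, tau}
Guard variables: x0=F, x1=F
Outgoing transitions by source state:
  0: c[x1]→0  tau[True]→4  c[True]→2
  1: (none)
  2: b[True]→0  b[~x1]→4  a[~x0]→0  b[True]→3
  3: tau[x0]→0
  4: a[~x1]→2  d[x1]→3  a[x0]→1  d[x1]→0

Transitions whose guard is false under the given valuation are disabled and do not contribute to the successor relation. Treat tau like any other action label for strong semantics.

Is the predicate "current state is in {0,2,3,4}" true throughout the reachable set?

Allowed set {0,2,3,4}
R = {0,2,3,4}
  0: ✓
  2: ✓
  3: ✓
  4: ✓

Answer: INVARIANT HOLDS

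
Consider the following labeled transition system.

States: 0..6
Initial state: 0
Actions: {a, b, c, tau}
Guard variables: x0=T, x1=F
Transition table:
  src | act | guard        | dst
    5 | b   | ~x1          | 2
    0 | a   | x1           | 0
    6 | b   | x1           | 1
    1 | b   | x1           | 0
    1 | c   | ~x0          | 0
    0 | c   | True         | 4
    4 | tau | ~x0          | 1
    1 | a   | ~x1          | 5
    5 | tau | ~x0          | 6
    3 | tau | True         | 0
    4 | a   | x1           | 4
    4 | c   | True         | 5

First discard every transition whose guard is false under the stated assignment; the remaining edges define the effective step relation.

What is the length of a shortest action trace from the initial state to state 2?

Layered search for 2:
  L0 = {0}
  L1 = {4}
  L2 = {5}
  L3 = {2}
2 enters at depth 3; path c·c·b

Answer: 3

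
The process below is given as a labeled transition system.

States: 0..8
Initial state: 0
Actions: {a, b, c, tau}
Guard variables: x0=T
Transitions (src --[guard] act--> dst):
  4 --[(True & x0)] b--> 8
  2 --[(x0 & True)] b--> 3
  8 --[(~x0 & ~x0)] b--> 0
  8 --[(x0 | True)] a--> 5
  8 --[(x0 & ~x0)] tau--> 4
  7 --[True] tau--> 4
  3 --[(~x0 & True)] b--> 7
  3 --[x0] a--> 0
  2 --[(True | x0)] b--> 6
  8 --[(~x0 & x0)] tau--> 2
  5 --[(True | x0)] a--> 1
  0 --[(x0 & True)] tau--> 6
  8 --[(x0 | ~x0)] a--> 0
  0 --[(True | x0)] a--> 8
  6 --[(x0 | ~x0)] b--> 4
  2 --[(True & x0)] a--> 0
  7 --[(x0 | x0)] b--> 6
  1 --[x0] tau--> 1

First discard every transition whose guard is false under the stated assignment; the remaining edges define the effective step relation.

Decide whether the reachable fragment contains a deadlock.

Answer: DEADLOCK-FREE

Analysis:
Reachable = {0,1,4,5,6,8}
  0: a→8  tau→6  [deg 2]
  1: tau→1  [deg 1]
  4: b→8  [deg 1]
  5: a→1  [deg 1]
  6: b→4  [deg 1]
  8: a→0  a→5  [deg 2]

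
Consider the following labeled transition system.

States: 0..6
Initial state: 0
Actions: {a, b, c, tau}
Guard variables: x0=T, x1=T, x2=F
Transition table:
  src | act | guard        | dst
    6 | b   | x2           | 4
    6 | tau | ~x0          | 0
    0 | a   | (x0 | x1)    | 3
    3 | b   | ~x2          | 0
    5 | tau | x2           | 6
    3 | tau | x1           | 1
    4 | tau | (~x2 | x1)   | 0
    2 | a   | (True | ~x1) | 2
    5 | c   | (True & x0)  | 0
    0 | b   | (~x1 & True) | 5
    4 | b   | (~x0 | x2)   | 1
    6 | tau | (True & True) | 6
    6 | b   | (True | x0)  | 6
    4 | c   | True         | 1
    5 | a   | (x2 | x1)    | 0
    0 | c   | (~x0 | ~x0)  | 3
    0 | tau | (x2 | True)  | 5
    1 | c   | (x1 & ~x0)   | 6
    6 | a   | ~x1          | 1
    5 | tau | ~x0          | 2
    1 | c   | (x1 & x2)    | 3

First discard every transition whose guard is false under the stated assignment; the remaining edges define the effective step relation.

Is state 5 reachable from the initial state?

Answer: REACHABLE

Trace:
Guard filter leaves 11 enabled edge(s).
Layer 0: {0}
Layer 1: {3,5}  total {0,3,5}
Layer 2: {1}  total {0,1,3,5}
Reach set: {0,1,3,5}
trace reaching 5: tau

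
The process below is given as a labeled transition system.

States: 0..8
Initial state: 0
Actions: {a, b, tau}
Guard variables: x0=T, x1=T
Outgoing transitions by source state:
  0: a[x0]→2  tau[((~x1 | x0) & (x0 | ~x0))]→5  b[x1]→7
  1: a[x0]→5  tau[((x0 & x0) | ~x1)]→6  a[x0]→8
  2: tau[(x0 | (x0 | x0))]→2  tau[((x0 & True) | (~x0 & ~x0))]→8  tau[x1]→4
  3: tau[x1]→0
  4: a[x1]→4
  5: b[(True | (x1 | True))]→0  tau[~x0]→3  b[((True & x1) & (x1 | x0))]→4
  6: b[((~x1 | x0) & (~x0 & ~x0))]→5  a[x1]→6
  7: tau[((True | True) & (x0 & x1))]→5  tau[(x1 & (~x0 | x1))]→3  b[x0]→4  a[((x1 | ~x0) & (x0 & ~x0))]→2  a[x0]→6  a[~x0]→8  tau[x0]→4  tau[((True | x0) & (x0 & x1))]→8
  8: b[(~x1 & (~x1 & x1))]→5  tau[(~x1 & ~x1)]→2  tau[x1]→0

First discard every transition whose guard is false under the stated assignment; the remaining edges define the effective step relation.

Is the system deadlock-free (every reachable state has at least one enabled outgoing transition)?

R = {0,2,3,4,5,6,7,8}
  0: a→2  b→7  tau→5  [3 out]
  2: tau→2  tau→4  tau→8  [3 out]
  3: tau→0  [1 out]
  4: a→4  [1 out]
  5: b→0  b→4  [2 out]
  6: a→6  [1 out]
  7: a→6  b→4  tau→3  tau→4  tau→5  tau→8  [6 out]
  8: tau→0  [1 out]

Answer: DEADLOCK-FREE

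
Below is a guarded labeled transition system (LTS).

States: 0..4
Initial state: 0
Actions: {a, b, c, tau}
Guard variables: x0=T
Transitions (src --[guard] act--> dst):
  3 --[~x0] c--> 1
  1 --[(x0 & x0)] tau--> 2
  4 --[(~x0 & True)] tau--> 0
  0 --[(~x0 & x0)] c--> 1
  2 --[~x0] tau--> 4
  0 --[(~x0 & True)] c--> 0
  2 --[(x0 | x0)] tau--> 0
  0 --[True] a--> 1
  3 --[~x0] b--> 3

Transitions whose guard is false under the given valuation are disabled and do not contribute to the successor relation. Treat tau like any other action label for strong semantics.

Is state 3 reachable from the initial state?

Answer: UNREACHABLE

Working:
After dropping false guards: 3 live edges.
Layer 0: {0}
Layer 1: {1}  now seen {0,1}
Layer 2: {2}  now seen {0,1,2}
Reach set: {0,1,2}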